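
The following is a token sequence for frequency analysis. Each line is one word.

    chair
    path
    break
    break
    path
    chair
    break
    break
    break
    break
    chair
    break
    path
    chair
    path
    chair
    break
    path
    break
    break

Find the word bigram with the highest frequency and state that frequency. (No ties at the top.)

Bigram frequencies (highest first):
  break break: 5
  break path: 3
  path chair: 3
  chair break: 3
  chair path: 2
  path break: 2
  … (1 more, each ≤ 1)

"break break", 5 times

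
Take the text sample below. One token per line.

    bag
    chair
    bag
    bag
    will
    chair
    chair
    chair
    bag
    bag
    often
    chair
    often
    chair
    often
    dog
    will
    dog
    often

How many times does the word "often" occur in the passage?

Scanning the 19 tokens for "often":
  position 11: often
  position 13: often
  position 15: often
  position 19: often

4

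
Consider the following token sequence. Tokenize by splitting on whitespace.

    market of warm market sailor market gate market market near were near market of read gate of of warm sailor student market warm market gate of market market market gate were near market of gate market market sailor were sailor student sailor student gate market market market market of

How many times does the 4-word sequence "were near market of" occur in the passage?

2

Scanning the 46 overlapping 4-gram windows for "were near market of":
  position 11–14: were near market of
  position 31–34: were near market of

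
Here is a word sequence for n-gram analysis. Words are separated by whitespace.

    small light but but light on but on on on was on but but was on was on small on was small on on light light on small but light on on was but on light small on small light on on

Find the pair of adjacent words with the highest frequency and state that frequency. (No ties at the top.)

"on on", 5 times

Bigram frequencies (highest first):
  on on: 5
  light on: 4
  on was: 4
  was on: 3
  on small: 3
  small on: 3
  … (13 more, each ≤ 2)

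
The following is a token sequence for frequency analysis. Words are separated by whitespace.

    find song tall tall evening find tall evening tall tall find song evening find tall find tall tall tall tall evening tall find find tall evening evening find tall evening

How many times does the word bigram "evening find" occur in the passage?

3

Scanning the 29 overlapping bigram windows for "evening find":
  position 5–6: evening find
  position 13–14: evening find
  position 27–28: evening find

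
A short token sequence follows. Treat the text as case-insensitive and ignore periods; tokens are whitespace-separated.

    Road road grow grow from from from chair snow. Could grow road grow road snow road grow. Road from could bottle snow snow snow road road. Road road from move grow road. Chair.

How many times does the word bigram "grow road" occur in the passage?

Scanning the 32 overlapping bigram windows for "grow road":
  position 11–12: grow road
  position 13–14: grow road
  position 17–18: grow road
  position 31–32: grow road

4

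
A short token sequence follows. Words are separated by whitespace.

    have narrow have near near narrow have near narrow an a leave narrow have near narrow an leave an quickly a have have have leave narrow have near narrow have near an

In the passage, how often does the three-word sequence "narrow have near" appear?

Scanning the 30 overlapping trigram windows for "narrow have near":
  position 2–4: narrow have near
  position 6–8: narrow have near
  position 13–15: narrow have near
  position 26–28: narrow have near
  position 29–31: narrow have near

5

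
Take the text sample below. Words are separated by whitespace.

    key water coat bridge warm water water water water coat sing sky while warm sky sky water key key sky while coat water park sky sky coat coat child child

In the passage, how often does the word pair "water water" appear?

Scanning the 29 overlapping bigram windows for "water water":
  position 6–7: water water
  position 7–8: water water
  position 8–9: water water

3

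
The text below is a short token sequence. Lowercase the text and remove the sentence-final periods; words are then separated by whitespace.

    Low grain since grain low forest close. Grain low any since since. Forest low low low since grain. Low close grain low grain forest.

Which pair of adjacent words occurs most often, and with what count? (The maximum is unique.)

"grain low", 4 times

Bigram frequencies (highest first):
  grain low: 4
  low grain: 2
  since grain: 2
  close grain: 2
  low low: 2
  grain since: 1
  … (10 more, each ≤ 1)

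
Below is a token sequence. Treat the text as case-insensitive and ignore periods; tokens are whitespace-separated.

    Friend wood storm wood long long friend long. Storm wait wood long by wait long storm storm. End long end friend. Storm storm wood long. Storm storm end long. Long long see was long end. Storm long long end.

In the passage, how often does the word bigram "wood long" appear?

3

Scanning the 38 overlapping bigram windows for "wood long":
  position 4–5: wood long
  position 11–12: wood long
  position 24–25: wood long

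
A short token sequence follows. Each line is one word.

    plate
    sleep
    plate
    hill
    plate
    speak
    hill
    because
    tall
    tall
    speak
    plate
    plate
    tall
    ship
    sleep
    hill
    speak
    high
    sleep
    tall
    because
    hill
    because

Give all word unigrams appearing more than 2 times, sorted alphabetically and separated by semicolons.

because; hill; plate; sleep; speak; tall

Unigram counts meeting the condition (more than 2 times):
  because: 3
  hill: 4
  plate: 5
  sleep: 3
  speak: 3
  tall: 4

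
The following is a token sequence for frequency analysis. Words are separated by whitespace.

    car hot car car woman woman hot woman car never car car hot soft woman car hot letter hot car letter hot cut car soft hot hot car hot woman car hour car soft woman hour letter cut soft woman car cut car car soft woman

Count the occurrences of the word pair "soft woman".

4

Scanning the 45 overlapping bigram windows for "soft woman":
  position 14–15: soft woman
  position 34–35: soft woman
  position 39–40: soft woman
  position 45–46: soft woman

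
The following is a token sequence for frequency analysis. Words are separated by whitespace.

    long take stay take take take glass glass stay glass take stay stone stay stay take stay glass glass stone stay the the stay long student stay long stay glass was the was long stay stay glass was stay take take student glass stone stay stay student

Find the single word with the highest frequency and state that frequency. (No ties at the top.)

Unigram frequencies (highest first):
  stay: 15
  take: 8
  glass: 8
  long: 4
  stone: 3
  the: 3
  … (2 more, each ≤ 3)

"stay", 15 times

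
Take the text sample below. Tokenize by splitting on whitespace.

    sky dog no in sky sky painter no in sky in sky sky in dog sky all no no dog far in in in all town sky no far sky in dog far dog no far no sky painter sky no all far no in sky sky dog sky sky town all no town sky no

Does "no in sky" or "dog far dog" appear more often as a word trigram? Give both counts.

"no in sky": 3 occurrences
"dog far dog": 1 occurrence

"no in sky" (3 vs 1)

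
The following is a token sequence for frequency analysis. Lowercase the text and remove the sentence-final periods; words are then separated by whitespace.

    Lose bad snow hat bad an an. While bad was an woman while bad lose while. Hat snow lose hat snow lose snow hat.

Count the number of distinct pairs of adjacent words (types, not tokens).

24 tokens → 23 bigram windows in total.
Repeated bigrams (each contributes count−1 duplicates):
  hat snow: 2
  snow hat: 2
  snow lose: 2
  while bad: 2
4 duplicate windows → 23 − 4 = 19 distinct.

19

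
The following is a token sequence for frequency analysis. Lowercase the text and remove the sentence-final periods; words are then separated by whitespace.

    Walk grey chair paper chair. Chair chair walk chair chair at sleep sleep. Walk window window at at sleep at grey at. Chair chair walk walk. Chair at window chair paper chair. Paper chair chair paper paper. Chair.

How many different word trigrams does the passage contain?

32

38 tokens → 36 trigram windows in total.
Repeated trigrams (each contributes count−1 duplicates):
  chair paper chair: 3
  chair chair walk: 2
  paper chair chair: 2
4 duplicate windows → 36 − 4 = 32 distinct.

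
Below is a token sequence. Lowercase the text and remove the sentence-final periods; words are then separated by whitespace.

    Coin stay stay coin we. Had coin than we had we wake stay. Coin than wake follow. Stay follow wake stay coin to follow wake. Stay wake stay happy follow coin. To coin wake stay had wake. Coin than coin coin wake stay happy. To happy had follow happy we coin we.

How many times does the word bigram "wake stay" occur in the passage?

Scanning the 51 overlapping bigram windows for "wake stay":
  position 12–13: wake stay
  position 20–21: wake stay
  position 25–26: wake stay
  position 27–28: wake stay
  position 34–35: wake stay
  position 42–43: wake stay

6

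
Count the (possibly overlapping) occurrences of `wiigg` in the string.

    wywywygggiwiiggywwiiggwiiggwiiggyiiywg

Sliding a length-5 window over the 38 characters (34 positions):
  position 11–15: wiigg
  position 18–22: wiigg
  position 23–27: wiigg
  position 28–32: wiigg

4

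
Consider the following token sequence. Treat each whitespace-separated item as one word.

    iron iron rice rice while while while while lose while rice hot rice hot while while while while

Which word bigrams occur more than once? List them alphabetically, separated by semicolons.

rice hot; while while

Bigram counts meeting the condition (more than once):
  rice hot: 2
  while while: 6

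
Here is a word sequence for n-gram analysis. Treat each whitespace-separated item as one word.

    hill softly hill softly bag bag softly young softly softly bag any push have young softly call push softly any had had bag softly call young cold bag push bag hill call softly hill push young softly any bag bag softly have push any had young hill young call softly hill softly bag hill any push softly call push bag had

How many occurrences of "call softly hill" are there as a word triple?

Scanning the 59 overlapping trigram windows for "call softly hill":
  position 32–34: call softly hill
  position 49–51: call softly hill

2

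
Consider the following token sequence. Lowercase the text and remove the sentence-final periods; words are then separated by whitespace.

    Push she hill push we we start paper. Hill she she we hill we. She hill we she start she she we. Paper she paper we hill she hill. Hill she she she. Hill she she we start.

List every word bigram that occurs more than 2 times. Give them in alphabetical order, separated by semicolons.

hill she; she hill; she she; she we

Bigram counts meeting the condition (more than 2 times):
  hill she: 4
  she hill: 4
  she she: 5
  she we: 3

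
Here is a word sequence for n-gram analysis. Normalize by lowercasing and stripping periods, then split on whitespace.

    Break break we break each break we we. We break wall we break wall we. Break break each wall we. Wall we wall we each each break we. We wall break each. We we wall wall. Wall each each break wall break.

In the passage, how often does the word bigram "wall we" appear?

5

Scanning the 41 overlapping bigram windows for "wall we":
  position 11–12: wall we
  position 14–15: wall we
  position 19–20: wall we
  position 21–22: wall we
  position 23–24: wall we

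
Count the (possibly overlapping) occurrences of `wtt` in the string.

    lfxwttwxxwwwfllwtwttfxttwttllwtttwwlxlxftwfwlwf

4

Sliding a length-3 window over the 47 characters (45 positions):
  position 4–6: wtt
  position 18–20: wtt
  position 25–27: wtt
  position 30–32: wtt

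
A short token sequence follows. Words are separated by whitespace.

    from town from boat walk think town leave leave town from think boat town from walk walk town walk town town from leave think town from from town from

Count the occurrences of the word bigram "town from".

6

Scanning the 28 overlapping bigram windows for "town from":
  position 2–3: town from
  position 10–11: town from
  position 14–15: town from
  position 21–22: town from
  position 25–26: town from
  position 28–29: town from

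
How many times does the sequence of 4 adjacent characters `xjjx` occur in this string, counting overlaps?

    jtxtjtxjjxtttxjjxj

Sliding a length-4 window over the 18 characters (15 positions):
  position 7–10: xjjx
  position 14–17: xjjx

2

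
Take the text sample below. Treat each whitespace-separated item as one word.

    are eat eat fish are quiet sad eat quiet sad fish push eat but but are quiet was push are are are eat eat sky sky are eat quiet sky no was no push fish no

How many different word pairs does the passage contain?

36 tokens → 35 bigram windows in total.
Repeated bigrams (each contributes count−1 duplicates):
  are eat: 3
  are are: 2
  are quiet: 2
  eat eat: 2
  eat quiet: 2
  quiet sad: 2
7 duplicate windows → 35 − 7 = 28 distinct.

28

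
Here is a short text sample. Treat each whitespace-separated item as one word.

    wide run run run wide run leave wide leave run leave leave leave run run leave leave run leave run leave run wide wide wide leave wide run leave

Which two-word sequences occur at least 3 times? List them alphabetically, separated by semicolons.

leave leave; leave run; run leave; run run; wide run

Bigram counts meeting the condition (at least 3 times):
  leave leave: 3
  leave run: 5
  run leave: 6
  run run: 3
  wide run: 3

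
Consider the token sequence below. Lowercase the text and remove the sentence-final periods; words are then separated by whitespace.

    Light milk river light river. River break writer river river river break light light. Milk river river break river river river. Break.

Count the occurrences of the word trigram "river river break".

4

Scanning the 20 overlapping trigram windows for "river river break":
  position 5–7: river river break
  position 10–12: river river break
  position 16–18: river river break
  position 20–22: river river break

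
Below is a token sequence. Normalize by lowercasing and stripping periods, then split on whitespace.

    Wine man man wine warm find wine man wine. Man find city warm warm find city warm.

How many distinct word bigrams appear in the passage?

10

17 tokens → 16 bigram windows in total.
Repeated bigrams (each contributes count−1 duplicates):
  wine man: 3
  city warm: 2
  find city: 2
  man wine: 2
  warm find: 2
6 duplicate windows → 16 − 6 = 10 distinct.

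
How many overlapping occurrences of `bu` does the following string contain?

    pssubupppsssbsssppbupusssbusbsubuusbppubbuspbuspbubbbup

8

Sliding a length-2 window over the 55 characters (54 positions):
  position 5–6: bu
  position 19–20: bu
  position 26–27: bu
  position 32–33: bu
  position 41–42: bu
  position 45–46: bu
  position 49–50: bu
  position 53–54: bu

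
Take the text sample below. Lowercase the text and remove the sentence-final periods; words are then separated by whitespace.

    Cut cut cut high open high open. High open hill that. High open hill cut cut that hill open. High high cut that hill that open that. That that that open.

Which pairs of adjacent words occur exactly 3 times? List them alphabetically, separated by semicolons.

Bigram counts meeting the condition (exactly 3 times):
  cut cut: 3
  open high: 3
  that that: 3

cut cut; open high; that that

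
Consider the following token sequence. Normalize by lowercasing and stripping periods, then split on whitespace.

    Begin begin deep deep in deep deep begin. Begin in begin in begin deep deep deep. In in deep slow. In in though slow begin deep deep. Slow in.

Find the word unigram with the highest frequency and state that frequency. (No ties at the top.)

Unigram frequencies (highest first):
  deep: 10
  in: 8
  begin: 7
  slow: 3
  though: 1

"deep", 10 times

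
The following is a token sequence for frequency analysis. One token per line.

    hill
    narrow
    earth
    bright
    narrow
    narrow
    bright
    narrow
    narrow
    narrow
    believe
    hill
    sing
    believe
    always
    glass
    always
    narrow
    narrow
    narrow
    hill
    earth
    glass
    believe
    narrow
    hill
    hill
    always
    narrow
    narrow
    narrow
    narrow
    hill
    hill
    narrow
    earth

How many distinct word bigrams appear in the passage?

36 tokens → 35 bigram windows in total.
Repeated bigrams (each contributes count−1 duplicates):
  narrow narrow: 8
  narrow hill: 3
  always narrow: 2
  bright narrow: 2
  hill hill: 2
  hill narrow: 2
  narrow earth: 2
14 duplicate windows → 35 − 14 = 21 distinct.

21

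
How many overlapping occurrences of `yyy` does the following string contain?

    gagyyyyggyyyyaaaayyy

Sliding a length-3 window over the 20 characters (18 positions):
  position 4–6: yyy
  position 5–7: yyy
  position 10–12: yyy
  position 11–13: yyy
  position 18–20: yyy

5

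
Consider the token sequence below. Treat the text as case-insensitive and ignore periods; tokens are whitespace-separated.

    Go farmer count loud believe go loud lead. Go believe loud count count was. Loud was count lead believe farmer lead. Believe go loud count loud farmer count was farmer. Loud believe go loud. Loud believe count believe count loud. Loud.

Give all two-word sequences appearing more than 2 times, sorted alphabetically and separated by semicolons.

Bigram counts meeting the condition (more than 2 times):
  believe go: 3
  count loud: 3
  go loud: 3
  loud believe: 3

believe go; count loud; go loud; loud believe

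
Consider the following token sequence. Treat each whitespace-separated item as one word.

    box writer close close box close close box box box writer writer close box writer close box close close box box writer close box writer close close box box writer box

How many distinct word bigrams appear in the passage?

31 tokens → 30 bigram windows in total.
Repeated bigrams (each contributes count−1 duplicates):
  close box: 7
  box writer: 6
  writer close: 5
  box box: 4
  close close: 4
  box close: 2
22 duplicate windows → 30 − 22 = 8 distinct.

8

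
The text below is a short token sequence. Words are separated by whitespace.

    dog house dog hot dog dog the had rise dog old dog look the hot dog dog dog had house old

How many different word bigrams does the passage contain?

17

21 tokens → 20 bigram windows in total.
Repeated bigrams (each contributes count−1 duplicates):
  dog dog: 3
  hot dog: 2
3 duplicate windows → 20 − 3 = 17 distinct.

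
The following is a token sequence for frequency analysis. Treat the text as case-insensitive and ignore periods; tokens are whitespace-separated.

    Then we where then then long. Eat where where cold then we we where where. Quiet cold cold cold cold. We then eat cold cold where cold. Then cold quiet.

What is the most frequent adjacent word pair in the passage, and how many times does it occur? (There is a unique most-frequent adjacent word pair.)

"cold cold", 4 times

Bigram frequencies (highest first):
  cold cold: 4
  then we: 2
  we where: 2
  where where: 2
  where cold: 2
  cold then: 2
  … (15 more, each ≤ 1)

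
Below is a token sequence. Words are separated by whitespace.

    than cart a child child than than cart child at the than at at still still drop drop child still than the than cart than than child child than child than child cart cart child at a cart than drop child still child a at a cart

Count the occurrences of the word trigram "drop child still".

Scanning the 45 overlapping trigram windows for "drop child still":
  position 18–20: drop child still
  position 40–42: drop child still

2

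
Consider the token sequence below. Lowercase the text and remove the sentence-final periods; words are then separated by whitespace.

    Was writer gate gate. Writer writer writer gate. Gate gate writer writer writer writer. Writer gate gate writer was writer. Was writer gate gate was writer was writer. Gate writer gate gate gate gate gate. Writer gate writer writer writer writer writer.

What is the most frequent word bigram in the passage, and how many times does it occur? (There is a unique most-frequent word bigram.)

"writer writer", 10 times

Bigram frequencies (highest first):
  writer writer: 10
  gate gate: 9
  writer gate: 7
  gate writer: 6
  was writer: 5
  writer was: 3
  … (1 more, each ≤ 1)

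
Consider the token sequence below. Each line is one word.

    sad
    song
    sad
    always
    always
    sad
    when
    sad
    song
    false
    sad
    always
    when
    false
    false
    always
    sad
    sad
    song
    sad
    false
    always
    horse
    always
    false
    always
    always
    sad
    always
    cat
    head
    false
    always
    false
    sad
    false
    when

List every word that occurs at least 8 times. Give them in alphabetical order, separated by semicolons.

Unigram counts meeting the condition (at least 8 times):
  always: 10
  false: 8
  sad: 10

always; false; sad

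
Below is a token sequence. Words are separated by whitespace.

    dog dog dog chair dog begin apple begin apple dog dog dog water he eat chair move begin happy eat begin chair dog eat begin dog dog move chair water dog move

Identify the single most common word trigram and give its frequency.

"dog dog dog", 2 times

Trigram frequencies (highest first):
  dog dog dog: 2
  dog dog chair: 1
  dog chair dog: 1
  chair dog begin: 1
  dog begin apple: 1
  begin apple begin: 1
  … (23 more, each ≤ 1)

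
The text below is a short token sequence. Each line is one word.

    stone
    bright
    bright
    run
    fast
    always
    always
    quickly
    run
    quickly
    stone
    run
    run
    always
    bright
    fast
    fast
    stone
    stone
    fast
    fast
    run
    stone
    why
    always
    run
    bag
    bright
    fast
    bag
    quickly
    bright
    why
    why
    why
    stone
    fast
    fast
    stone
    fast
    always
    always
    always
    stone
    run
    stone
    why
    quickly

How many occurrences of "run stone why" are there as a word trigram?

Scanning the 46 overlapping trigram windows for "run stone why":
  position 22–24: run stone why
  position 45–47: run stone why

2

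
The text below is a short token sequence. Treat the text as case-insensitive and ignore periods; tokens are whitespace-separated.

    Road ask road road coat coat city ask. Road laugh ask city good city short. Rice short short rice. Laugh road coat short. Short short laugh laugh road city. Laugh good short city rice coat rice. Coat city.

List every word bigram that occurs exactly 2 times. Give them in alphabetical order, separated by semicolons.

ask road; coat city; laugh road; rice coat; road coat; short rice

Bigram counts meeting the condition (exactly 2 times):
  ask road: 2
  coat city: 2
  laugh road: 2
  rice coat: 2
  road coat: 2
  short rice: 2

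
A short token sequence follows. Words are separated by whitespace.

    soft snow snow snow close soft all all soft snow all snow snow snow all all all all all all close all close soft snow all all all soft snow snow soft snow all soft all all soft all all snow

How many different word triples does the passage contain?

41 tokens → 39 trigram windows in total.
Repeated trigrams (each contributes count−1 duplicates):
  all all all: 5
  all all soft: 3
  soft all all: 3
  soft snow all: 3
  all soft all: 2
  all soft snow: 2
  snow all all: 2
  snow snow snow: 2
  … (1 more repeated)
15 duplicate windows → 39 − 15 = 24 distinct.

24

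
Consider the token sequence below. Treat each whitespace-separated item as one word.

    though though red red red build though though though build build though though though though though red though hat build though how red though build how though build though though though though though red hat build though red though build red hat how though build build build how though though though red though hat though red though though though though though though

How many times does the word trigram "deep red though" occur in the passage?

Scanning the 60 overlapping trigram windows for "deep red though":
  (none found)

0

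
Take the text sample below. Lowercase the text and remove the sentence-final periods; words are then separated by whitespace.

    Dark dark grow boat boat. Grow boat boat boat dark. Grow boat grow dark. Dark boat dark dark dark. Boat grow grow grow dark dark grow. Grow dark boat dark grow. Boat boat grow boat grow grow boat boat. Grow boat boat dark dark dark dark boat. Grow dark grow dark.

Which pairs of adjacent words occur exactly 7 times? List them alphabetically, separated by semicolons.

Bigram counts meeting the condition (exactly 7 times):
  boat grow: 7
  grow boat: 7

boat grow; grow boat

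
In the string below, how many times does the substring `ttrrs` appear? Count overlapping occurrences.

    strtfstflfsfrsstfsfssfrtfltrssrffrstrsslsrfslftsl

0

Sliding a length-5 window over the 49 characters (45 positions):
  (no match at any position)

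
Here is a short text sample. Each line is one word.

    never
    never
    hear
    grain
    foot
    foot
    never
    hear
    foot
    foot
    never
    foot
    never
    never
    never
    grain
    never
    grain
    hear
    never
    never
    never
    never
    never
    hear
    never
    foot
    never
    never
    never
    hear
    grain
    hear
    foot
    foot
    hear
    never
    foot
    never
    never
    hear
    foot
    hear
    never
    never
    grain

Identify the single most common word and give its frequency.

Unigram frequencies (highest first):
  never: 22
  foot: 10
  hear: 9
  grain: 5

"never", 22 times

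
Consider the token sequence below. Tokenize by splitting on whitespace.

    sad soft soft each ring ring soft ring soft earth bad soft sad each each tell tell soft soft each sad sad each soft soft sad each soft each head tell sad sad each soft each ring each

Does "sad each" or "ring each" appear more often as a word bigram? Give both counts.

"sad each": 4 occurrences
"ring each": 1 occurrence

"sad each" (4 vs 1)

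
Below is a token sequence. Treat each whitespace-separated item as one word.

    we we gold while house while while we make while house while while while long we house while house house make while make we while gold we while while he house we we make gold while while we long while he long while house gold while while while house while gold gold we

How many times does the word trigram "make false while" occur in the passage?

0

Scanning the 51 overlapping trigram windows for "make false while":
  (none found)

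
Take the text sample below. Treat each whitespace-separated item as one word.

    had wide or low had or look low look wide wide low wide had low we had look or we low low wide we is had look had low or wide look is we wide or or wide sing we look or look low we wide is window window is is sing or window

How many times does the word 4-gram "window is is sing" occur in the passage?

Scanning the 51 overlapping 4-gram windows for "window is is sing":
  position 49–52: window is is sing

1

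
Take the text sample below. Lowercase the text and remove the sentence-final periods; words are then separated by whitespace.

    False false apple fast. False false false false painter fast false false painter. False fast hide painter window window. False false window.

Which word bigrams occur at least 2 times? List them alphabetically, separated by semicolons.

false false; false painter; fast false

Bigram counts meeting the condition (at least 2 times):
  false false: 6
  false painter: 2
  fast false: 2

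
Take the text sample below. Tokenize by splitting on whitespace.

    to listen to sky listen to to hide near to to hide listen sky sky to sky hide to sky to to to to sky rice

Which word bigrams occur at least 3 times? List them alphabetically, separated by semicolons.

to sky; to to

Bigram counts meeting the condition (at least 3 times):
  to sky: 4
  to to: 5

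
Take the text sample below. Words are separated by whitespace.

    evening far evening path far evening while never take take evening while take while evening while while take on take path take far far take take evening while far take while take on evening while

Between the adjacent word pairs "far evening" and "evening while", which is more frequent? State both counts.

"far evening": 2 occurrences
"evening while": 5 occurrences

"evening while" (5 vs 2)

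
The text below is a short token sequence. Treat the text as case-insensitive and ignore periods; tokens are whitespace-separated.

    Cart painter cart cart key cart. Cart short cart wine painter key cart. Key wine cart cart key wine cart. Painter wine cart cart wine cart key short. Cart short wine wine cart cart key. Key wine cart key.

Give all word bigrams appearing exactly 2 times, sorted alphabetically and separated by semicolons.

cart painter; cart short; cart wine; key cart; short cart

Bigram counts meeting the condition (exactly 2 times):
  cart painter: 2
  cart short: 2
  cart wine: 2
  key cart: 2
  short cart: 2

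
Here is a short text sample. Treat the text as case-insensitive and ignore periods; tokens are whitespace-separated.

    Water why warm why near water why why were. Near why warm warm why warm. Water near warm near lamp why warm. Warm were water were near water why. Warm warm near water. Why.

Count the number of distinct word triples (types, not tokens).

27

34 tokens → 32 trigram windows in total.
Repeated trigrams (each contributes count−1 duplicates):
  near water why: 3
  why warm warm: 3
  water why warm: 2
5 duplicate windows → 32 − 5 = 27 distinct.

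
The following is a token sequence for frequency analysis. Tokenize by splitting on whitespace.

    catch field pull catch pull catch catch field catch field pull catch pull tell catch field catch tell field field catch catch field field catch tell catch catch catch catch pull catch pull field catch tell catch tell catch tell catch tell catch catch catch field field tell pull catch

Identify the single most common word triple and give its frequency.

Trigram frequencies (highest first):
  catch tell catch: 5
  pull catch pull: 3
  catch catch field: 3
  field catch tell: 3
  catch catch catch: 3
  tell catch tell: 3
  … (21 more, each ≤ 2)

"catch tell catch", 5 times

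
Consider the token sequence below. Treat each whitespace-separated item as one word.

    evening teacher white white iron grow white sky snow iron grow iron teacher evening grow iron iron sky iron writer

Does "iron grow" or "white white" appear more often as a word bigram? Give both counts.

"iron grow" (2 vs 1)

"iron grow": 2 occurrences
"white white": 1 occurrence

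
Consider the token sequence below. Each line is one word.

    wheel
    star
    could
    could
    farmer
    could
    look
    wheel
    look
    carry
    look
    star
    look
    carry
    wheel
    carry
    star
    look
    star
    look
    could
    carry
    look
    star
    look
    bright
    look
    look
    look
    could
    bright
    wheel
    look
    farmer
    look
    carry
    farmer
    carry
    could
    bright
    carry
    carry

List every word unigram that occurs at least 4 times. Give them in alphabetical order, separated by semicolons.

carry; could; look; star; wheel

Unigram counts meeting the condition (at least 4 times):
  carry: 8
  could: 6
  look: 13
  star: 5
  wheel: 4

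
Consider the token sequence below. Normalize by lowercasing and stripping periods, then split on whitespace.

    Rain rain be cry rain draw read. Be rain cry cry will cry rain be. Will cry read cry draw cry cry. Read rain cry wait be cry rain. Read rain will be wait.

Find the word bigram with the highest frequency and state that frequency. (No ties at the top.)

"cry rain", 3 times

Bigram frequencies (highest first):
  cry rain: 3
  rain be: 2
  be cry: 2
  rain cry: 2
  cry cry: 2
  will cry: 2
  … (18 more, each ≤ 2)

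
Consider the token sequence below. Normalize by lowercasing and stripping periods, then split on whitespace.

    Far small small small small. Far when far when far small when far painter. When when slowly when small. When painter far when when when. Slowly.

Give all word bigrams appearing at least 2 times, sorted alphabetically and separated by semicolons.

Bigram counts meeting the condition (at least 2 times):
  far small: 2
  far when: 3
  small small: 3
  small when: 2
  when far: 3
  when slowly: 2
  when when: 3

far small; far when; small small; small when; when far; when slowly; when when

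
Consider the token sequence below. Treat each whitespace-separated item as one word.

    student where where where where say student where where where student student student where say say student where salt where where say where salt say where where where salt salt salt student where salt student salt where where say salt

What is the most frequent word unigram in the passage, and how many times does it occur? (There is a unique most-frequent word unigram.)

"where", 18 times

Unigram frequencies (highest first):
  where: 18
  student: 8
  salt: 8
  say: 6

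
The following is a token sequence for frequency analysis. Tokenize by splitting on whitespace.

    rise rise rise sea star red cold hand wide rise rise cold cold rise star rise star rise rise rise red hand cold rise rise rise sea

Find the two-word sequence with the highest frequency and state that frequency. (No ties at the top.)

"rise rise", 7 times

Bigram frequencies (highest first):
  rise rise: 7
  rise sea: 2
  cold rise: 2
  rise star: 2
  star rise: 2
  sea star: 1
  … (10 more, each ≤ 1)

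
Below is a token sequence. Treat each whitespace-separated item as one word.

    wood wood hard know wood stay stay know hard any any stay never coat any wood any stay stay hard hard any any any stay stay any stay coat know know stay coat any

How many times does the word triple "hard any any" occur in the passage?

2

Scanning the 32 overlapping trigram windows for "hard any any":
  position 9–11: hard any any
  position 21–23: hard any any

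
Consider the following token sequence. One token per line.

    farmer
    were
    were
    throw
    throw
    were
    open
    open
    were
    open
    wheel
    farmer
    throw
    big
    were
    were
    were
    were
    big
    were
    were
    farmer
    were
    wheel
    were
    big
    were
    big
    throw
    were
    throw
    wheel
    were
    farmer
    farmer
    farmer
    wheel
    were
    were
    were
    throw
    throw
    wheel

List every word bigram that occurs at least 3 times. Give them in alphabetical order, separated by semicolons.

Bigram counts meeting the condition (at least 3 times):
  big were: 3
  were big: 3
  were throw: 3
  were were: 7
  wheel were: 3

big were; were big; were throw; were were; wheel were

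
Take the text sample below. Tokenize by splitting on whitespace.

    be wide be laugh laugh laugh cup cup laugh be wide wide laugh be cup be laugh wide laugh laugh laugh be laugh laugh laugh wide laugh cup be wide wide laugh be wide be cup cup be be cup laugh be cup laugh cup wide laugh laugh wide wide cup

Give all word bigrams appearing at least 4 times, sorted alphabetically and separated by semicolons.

Bigram counts meeting the condition (at least 4 times):
  be cup: 4
  be wide: 4
  laugh be: 5
  laugh laugh: 7
  wide laugh: 5

be cup; be wide; laugh be; laugh laugh; wide laugh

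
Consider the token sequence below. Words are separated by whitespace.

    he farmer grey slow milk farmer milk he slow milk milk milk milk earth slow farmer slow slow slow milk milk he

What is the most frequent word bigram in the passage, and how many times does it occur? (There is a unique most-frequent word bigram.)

Bigram frequencies (highest first):
  milk milk: 4
  slow milk: 3
  milk he: 2
  slow slow: 2
  he farmer: 1
  farmer grey: 1
  … (8 more, each ≤ 1)

"milk milk", 4 times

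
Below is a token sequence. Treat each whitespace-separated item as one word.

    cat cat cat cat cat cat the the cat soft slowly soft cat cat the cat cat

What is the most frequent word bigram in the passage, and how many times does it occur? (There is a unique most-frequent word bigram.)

"cat cat", 7 times

Bigram frequencies (highest first):
  cat cat: 7
  cat the: 2
  the cat: 2
  the the: 1
  cat soft: 1
  soft slowly: 1
  … (2 more, each ≤ 1)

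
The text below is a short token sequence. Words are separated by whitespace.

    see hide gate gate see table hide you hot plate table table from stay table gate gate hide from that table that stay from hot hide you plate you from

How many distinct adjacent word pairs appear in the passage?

30 tokens → 29 bigram windows in total.
Repeated bigrams (each contributes count−1 duplicates):
  gate gate: 2
  hide you: 2
2 duplicate windows → 29 − 2 = 27 distinct.

27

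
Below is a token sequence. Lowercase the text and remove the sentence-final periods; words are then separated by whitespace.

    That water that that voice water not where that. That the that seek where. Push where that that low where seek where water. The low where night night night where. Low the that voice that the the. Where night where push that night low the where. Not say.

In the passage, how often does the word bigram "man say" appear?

0

Scanning the 47 overlapping bigram windows for "man say":
  (none found)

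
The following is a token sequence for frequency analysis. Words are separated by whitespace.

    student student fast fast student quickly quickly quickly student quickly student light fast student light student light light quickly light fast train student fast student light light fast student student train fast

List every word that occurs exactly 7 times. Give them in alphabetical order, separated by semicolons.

Unigram counts meeting the condition (exactly 7 times):
  fast: 7
  light: 7

fast; light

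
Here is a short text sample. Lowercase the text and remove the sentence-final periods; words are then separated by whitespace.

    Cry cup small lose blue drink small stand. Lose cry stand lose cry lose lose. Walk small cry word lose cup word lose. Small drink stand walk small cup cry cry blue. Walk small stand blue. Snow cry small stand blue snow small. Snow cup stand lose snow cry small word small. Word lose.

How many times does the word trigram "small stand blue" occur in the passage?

Scanning the 52 overlapping trigram windows for "small stand blue":
  position 34–36: small stand blue
  position 39–41: small stand blue

2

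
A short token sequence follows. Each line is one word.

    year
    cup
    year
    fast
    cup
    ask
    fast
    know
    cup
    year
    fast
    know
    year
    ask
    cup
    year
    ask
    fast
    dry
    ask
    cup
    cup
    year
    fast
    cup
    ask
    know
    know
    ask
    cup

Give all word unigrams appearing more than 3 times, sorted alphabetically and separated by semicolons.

Unigram counts meeting the condition (more than 3 times):
  ask: 6
  cup: 8
  fast: 5
  know: 4
  year: 6

ask; cup; fast; know; year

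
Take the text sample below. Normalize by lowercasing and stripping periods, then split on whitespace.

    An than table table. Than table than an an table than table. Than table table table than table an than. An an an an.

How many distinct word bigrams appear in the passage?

8

24 tokens → 23 bigram windows in total.
Repeated bigrams (each contributes count−1 duplicates):
  table than: 5
  than table: 5
  an an: 4
  table table: 3
  an than: 2
  than an: 2
15 duplicate windows → 23 − 15 = 8 distinct.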